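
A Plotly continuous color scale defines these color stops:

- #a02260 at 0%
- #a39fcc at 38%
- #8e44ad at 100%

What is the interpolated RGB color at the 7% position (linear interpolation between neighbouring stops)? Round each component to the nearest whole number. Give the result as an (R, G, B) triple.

(161, 57, 116)

7% lies between the 0% and 38% stops, so the local fraction is t = (7 − 0)/(38 − 0) = 7/38 ≈ 0.1842.
#a02260 → (160, 34, 96); #a39fcc → (163, 159, 204).
R = 160 + 0.1842 × (163 − 160) = 160.553 → 161
G = 34 + 0.1842 × (159 − 34) = 57.025 → 57
B = 96 + 0.1842 × (204 − 96) = 115.894 → 116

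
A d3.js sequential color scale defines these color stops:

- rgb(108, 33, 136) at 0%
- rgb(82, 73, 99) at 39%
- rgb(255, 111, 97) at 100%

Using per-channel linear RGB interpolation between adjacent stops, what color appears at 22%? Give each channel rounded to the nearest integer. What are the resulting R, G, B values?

22% lies between the 0% and 39% stops, so the local fraction is t = (22 − 0)/(39 − 0) = 22/39 ≈ 0.5641.
R = 108 + 0.5641 × (82 − 108) = 93.333 → 93
G = 33 + 0.5641 × (73 − 33) = 55.564 → 56
B = 136 + 0.5641 × (99 − 136) = 115.128 → 115

(93, 56, 115)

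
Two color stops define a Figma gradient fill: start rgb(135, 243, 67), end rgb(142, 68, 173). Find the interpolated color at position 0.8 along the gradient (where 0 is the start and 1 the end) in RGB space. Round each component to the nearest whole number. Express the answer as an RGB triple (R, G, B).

(141, 103, 152)

R = 135 + 0.8 × (142 − 135) = 135 + 0.8 × 7 = 140.6 → 141
G = 243 + 0.8 × (68 − 243) = 243 + 0.8 × -175 = 103 → 103
B = 67 + 0.8 × (173 − 67) = 67 + 0.8 × 106 = 151.8 → 152
So the blended color is (141, 103, 152), about #8d6798.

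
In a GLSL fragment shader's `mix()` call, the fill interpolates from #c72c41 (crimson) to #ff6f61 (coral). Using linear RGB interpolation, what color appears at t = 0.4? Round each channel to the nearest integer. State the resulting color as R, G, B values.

(221, 71, 78)

#c72c41 → (199, 44, 65); #ff6f61 → (255, 111, 97).
R = 199 + 0.4 × (255 − 199) = 199 + 0.4 × 56 = 221.4 → 221
G = 44 + 0.4 × (111 − 44) = 44 + 0.4 × 67 = 70.8 → 71
B = 65 + 0.4 × (97 − 65) = 65 + 0.4 × 32 = 77.8 → 78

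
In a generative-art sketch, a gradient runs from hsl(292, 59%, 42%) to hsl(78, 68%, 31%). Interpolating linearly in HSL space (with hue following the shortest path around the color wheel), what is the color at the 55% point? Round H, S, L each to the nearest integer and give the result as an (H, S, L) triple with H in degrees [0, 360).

Hue: 78 − 292 = -214°, but |-214| > 180 so the shorter arc goes the other way: Δh = -214 + 360 = 146°.
H = 292 + 0.55 × (146) = 372.3 → 372 → 372 mod 360 = 12°
S = 59 + 0.55 × (68 − 59) = 63.95 → 64%
L = 42 + 0.55 × (31 − 42) = 35.95 → 36%

(12, 64, 36)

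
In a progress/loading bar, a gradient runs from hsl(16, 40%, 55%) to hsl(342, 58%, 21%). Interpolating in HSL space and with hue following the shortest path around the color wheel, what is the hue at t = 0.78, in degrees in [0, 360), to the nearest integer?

Hue: 342 − 16 = 326°, but |326| > 180 so the shorter arc goes the other way: Δh = 326 − 360 = -34°.
H = 16 + 0.78 × (-34) = -10.52 → -11 → -11 mod 360 = 349°

349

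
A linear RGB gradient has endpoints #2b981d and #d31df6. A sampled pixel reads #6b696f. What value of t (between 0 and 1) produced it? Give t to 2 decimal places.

0.38

Invert the lerp on the B channel (largest span, 217): t = (111 − 29) / (246 − 29) = 82/217 = 0.37788.
Check on R: (107 − 43)/(211 − 43) = 0.381 ✓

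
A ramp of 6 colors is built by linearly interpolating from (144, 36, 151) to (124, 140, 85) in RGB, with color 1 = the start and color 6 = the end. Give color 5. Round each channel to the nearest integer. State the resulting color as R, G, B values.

With 6 swatches and endpoints inclusive, swatch 5 sits at t = (5 − 1)/(6 − 1) = 4/5 ≈ 0.8.
R = 144 + 0.8 × (124 − 144) = 128 → 128
G = 36 + 0.8 × (140 − 36) = 119.2 → 119
B = 151 + 0.8 × (85 − 151) = 98.2 → 98

(128, 119, 98)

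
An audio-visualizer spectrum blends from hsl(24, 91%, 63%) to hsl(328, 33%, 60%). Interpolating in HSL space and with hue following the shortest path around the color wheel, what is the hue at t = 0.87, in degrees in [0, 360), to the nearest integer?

335

Hue: 328 − 24 = 304°, but |304| > 180 so the shorter arc goes the other way: Δh = 304 − 360 = -56°.
H = 24 + 0.87 × (-56) = -24.72 → -25 → -25 mod 360 = 335°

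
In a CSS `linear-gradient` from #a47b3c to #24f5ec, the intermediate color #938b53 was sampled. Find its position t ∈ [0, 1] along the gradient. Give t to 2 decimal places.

Invert the lerp on the B channel (largest span, 176): t = (83 − 60) / (236 − 60) = 23/176 = 0.13068.
Check on R: (147 − 164)/(36 − 164) = 0.1328 ✓

0.13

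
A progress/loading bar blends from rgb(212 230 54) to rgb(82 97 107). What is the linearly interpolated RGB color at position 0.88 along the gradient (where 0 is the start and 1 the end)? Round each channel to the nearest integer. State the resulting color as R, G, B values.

(98, 113, 101)

R = 212 + 0.88 × (82 − 212) = 212 + 0.88 × -130 = 97.6 → 98
G = 230 + 0.88 × (97 − 230) = 230 + 0.88 × -133 = 112.96 → 113
B = 54 + 0.88 × (107 − 54) = 54 + 0.88 × 53 = 100.64 → 101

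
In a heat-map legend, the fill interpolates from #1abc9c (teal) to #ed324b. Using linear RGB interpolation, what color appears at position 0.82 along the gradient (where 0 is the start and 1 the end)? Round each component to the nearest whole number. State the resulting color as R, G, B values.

(199, 75, 90)

#1abc9c → (26, 188, 156); #ed324b → (237, 50, 75).
R = 26 + 0.82 × (237 − 26) = 26 + 0.82 × 211 = 199.02 → 199
G = 188 + 0.82 × (50 − 188) = 188 + 0.82 × -138 = 74.84 → 75
B = 156 + 0.82 × (75 − 156) = 156 + 0.82 × -81 = 89.58 → 90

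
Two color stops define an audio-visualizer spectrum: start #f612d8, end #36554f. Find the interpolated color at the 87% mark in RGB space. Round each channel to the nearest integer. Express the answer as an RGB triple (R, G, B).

(79, 76, 97)

#f612d8 → (246, 18, 216); #36554f → (54, 85, 79).
87% corresponds to t = 0.87.
R = 246 + 0.87 × (54 − 246) = 246 + 0.87 × -192 = 78.96 → 79
G = 18 + 0.87 × (85 − 18) = 18 + 0.87 × 67 = 76.29 → 76
B = 216 + 0.87 × (79 − 216) = 216 + 0.87 × -137 = 96.81 → 97
So the blended color is (79, 76, 97), about #4f4c61.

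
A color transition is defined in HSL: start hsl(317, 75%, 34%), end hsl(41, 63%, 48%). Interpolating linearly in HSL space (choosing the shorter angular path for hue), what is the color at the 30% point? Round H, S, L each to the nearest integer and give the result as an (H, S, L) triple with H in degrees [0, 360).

Hue: 41 − 317 = -276°, but |-276| > 180 so the shorter arc goes the other way: Δh = -276 + 360 = 84°.
H = 317 + 0.3 × (84) = 342.2 → 342°
S = 75 + 0.3 × (63 − 75) = 71.4 → 71%
L = 34 + 0.3 × (48 − 34) = 38.2 → 38%

(342, 71, 38)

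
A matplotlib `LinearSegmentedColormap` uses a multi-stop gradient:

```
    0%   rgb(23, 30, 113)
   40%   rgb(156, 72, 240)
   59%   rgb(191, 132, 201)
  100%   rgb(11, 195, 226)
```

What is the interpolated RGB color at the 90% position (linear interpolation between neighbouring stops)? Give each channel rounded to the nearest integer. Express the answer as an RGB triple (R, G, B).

90% lies between the 59% and 100% stops, so the local fraction is t = (90 − 59)/(100 − 59) = 31/41 ≈ 0.7561.
R = 191 + 0.7561 × (11 − 191) = 54.902 → 55
G = 132 + 0.7561 × (195 − 132) = 179.634 → 180
B = 201 + 0.7561 × (226 − 201) = 219.903 → 220

(55, 180, 220)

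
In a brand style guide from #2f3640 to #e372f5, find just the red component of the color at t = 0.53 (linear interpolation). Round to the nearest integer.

R₁ = 47 (from #2f3640), R₂ = 227 (from #e372f5).
R = 47 + 0.53 × (227 − 47) = 142.4 → 142

142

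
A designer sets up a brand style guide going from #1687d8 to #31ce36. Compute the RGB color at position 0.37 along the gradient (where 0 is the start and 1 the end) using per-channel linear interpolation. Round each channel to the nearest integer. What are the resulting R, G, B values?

#1687d8 → (22, 135, 216); #31ce36 → (49, 206, 54).
R = 22 + 0.37 × (49 − 22) = 22 + 0.37 × 27 = 31.99 → 32
G = 135 + 0.37 × (206 − 135) = 135 + 0.37 × 71 = 161.27 → 161
B = 216 + 0.37 × (54 − 216) = 216 + 0.37 × -162 = 156.06 → 156

(32, 161, 156)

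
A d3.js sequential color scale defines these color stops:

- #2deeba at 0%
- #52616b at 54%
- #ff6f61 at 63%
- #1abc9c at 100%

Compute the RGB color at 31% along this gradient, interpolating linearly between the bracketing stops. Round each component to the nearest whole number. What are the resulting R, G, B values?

(66, 157, 141)

31% lies between the 0% and 54% stops, so the local fraction is t = (31 − 0)/(54 − 0) = 31/54 ≈ 0.5741.
#2deeba → (45, 238, 186); #52616b → (82, 97, 107).
R = 45 + 0.5741 × (82 − 45) = 66.242 → 66
G = 238 + 0.5741 × (97 − 238) = 157.052 → 157
B = 186 + 0.5741 × (107 − 186) = 140.646 → 141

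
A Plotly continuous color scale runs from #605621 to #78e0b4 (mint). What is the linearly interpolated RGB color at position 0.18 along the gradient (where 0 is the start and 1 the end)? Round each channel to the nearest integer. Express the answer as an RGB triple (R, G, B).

(100, 111, 59)

#605621 → (96, 86, 33); #78e0b4 → (120, 224, 180).
R = 96 + 0.18 × (120 − 96) = 96 + 0.18 × 24 = 100.32 → 100
G = 86 + 0.18 × (224 − 86) = 86 + 0.18 × 138 = 110.84 → 111
B = 33 + 0.18 × (180 − 33) = 33 + 0.18 × 147 = 59.46 → 59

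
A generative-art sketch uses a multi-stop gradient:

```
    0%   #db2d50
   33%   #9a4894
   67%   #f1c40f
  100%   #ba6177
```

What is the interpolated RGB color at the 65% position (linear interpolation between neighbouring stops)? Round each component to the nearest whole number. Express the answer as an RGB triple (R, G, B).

65% lies between the 33% and 67% stops, so the local fraction is t = (65 − 33)/(67 − 33) = 32/34 ≈ 0.9412.
#9a4894 → (154, 72, 148); #f1c40f → (241, 196, 15).
R = 154 + 0.9412 × (241 − 154) = 235.884 → 236
G = 72 + 0.9412 × (196 − 72) = 188.709 → 189
B = 148 + 0.9412 × (15 − 148) = 22.82 → 23

(236, 189, 23)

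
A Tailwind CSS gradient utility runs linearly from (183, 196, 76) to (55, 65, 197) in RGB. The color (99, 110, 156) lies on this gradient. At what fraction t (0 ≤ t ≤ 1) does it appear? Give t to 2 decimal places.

Invert the lerp on the G channel (largest span, 131): t = (110 − 196) / (65 − 196) = -86/-131 = 0.65649.
Check on R: (99 − 183)/(55 − 183) = 0.6562 ✓

0.66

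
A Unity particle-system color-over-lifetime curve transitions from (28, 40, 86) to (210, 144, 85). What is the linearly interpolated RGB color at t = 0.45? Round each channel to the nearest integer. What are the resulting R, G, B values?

R = 28 + 0.45 × (210 − 28) = 28 + 0.45 × 182 = 109.9 → 110
G = 40 + 0.45 × (144 − 40) = 40 + 0.45 × 104 = 86.8 → 87
B = 86 + 0.45 × (85 − 86) = 86 + 0.45 × -1 = 85.55 → 86

(110, 87, 86)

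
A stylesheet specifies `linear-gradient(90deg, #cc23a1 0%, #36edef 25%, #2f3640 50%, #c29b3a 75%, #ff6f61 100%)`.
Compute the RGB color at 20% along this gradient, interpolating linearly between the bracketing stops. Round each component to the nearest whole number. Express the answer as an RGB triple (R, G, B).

20% lies between the 0% and 25% stops, so the local fraction is t = (20 − 0)/(25 − 0) = 20/25 ≈ 0.8.
#cc23a1 → (204, 35, 161); #36edef → (54, 237, 239).
R = 204 + 0.8 × (54 − 204) = 84 → 84
G = 35 + 0.8 × (237 − 35) = 196.6 → 197
B = 161 + 0.8 × (239 − 161) = 223.4 → 223

(84, 197, 223)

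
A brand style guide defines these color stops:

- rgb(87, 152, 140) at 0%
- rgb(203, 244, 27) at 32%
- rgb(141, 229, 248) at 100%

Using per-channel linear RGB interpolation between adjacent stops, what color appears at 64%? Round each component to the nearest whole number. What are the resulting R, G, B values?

64% lies between the 32% and 100% stops, so the local fraction is t = (64 − 32)/(100 − 32) = 32/68 ≈ 0.4706.
R = 203 + 0.4706 × (141 − 203) = 173.823 → 174
G = 244 + 0.4706 × (229 − 244) = 236.941 → 237
B = 27 + 0.4706 × (248 − 27) = 131.003 → 131

(174, 237, 131)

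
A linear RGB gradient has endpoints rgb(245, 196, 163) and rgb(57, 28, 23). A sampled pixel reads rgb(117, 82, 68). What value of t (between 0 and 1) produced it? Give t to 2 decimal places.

Invert the lerp on the R channel (largest span, 188): t = (117 − 245) / (57 − 245) = -128/-188 = 0.68085.
Check on G: (82 − 196)/(28 − 196) = 0.6786 ✓

0.68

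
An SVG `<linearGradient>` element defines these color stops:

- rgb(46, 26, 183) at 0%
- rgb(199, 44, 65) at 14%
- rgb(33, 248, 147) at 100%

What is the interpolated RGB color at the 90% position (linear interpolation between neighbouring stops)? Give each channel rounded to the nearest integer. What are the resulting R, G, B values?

(52, 224, 137)

90% lies between the 14% and 100% stops, so the local fraction is t = (90 − 14)/(100 − 14) = 76/86 ≈ 0.8837.
R = 199 + 0.8837 × (33 − 199) = 52.306 → 52
G = 44 + 0.8837 × (248 − 44) = 224.275 → 224
B = 65 + 0.8837 × (147 − 65) = 137.463 → 137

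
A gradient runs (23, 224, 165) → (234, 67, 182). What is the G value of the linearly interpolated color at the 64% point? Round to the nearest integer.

G = 224 + 0.64 × (67 − 224) = 123.52 → 124

124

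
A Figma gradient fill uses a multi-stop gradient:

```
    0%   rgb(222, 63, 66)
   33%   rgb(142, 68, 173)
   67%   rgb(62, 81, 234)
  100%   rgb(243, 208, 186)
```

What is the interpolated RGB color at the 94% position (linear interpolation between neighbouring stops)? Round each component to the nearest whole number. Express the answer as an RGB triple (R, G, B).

94% lies between the 67% and 100% stops, so the local fraction is t = (94 − 67)/(100 − 67) = 27/33 ≈ 0.8182.
R = 62 + 0.8182 × (243 − 62) = 210.094 → 210
G = 81 + 0.8182 × (208 − 81) = 184.911 → 185
B = 234 + 0.8182 × (186 − 234) = 194.726 → 195

(210, 185, 195)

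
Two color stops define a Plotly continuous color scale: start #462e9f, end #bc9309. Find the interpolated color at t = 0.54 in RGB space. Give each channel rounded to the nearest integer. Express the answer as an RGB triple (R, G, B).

#462e9f → (70, 46, 159); #bc9309 → (188, 147, 9).
R = 70 + 0.54 × (188 − 70) = 70 + 0.54 × 118 = 133.72 → 134
G = 46 + 0.54 × (147 − 46) = 46 + 0.54 × 101 = 100.54 → 101
B = 159 + 0.54 × (9 − 159) = 159 + 0.54 × -150 = 78 → 78

(134, 101, 78)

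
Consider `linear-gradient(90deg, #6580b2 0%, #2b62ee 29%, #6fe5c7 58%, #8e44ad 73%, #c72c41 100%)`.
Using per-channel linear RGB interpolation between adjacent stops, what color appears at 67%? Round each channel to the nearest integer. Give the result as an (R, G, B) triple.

67% lies between the 58% and 73% stops, so the local fraction is t = (67 − 58)/(73 − 58) = 9/15 ≈ 0.6.
#6fe5c7 → (111, 229, 199); #8e44ad → (142, 68, 173).
R = 111 + 0.6 × (142 − 111) = 129.6 → 130
G = 229 + 0.6 × (68 − 229) = 132.4 → 132
B = 199 + 0.6 × (173 − 199) = 183.4 → 183

(130, 132, 183)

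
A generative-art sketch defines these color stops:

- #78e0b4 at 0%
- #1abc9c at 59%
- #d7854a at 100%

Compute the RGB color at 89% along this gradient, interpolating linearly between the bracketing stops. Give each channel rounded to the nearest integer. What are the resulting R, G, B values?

89% lies between the 59% and 100% stops, so the local fraction is t = (89 − 59)/(100 − 59) = 30/41 ≈ 0.7317.
#1abc9c → (26, 188, 156); #d7854a → (215, 133, 74).
R = 26 + 0.7317 × (215 − 26) = 164.291 → 164
G = 188 + 0.7317 × (133 − 188) = 147.757 → 148
B = 156 + 0.7317 × (74 − 156) = 96.001 → 96

(164, 148, 96)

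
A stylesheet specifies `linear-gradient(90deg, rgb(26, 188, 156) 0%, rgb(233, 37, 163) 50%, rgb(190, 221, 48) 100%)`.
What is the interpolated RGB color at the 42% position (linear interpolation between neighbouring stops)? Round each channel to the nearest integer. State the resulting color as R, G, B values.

42% lies between the 0% and 50% stops, so the local fraction is t = (42 − 0)/(50 − 0) = 42/50 ≈ 0.84.
R = 26 + 0.84 × (233 − 26) = 199.88 → 200
G = 188 + 0.84 × (37 − 188) = 61.16 → 61
B = 156 + 0.84 × (163 − 156) = 161.88 → 162

(200, 61, 162)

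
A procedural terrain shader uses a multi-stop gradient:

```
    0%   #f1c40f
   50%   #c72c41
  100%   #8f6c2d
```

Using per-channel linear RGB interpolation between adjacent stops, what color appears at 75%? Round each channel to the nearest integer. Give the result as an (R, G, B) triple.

(171, 76, 55)

75% lies between the 50% and 100% stops, so the local fraction is t = (75 − 50)/(100 − 50) = 25/50 ≈ 0.5.
#c72c41 → (199, 44, 65); #8f6c2d → (143, 108, 45).
R = 199 + 0.5 × (143 − 199) = 171 → 171
G = 44 + 0.5 × (108 − 44) = 76 → 76
B = 65 + 0.5 × (45 − 65) = 55 → 55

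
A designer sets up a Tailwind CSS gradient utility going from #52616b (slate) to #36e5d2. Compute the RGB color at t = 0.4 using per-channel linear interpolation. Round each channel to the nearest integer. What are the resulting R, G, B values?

#52616b → (82, 97, 107); #36e5d2 → (54, 229, 210).
R = 82 + 0.4 × (54 − 82) = 82 + 0.4 × -28 = 70.8 → 71
G = 97 + 0.4 × (229 − 97) = 97 + 0.4 × 132 = 149.8 → 150
B = 107 + 0.4 × (210 − 107) = 107 + 0.4 × 103 = 148.2 → 148
So the blended color is (71, 150, 148), about #479694.

(71, 150, 148)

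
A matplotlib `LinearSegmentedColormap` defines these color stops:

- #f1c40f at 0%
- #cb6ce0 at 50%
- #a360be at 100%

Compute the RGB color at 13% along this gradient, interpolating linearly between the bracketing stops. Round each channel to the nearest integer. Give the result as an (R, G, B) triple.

(231, 173, 69)

13% lies between the 0% and 50% stops, so the local fraction is t = (13 − 0)/(50 − 0) = 13/50 ≈ 0.26.
#f1c40f → (241, 196, 15); #cb6ce0 → (203, 108, 224).
R = 241 + 0.26 × (203 − 241) = 231.12 → 231
G = 196 + 0.26 × (108 − 196) = 173.12 → 173
B = 15 + 0.26 × (224 − 15) = 69.34 → 69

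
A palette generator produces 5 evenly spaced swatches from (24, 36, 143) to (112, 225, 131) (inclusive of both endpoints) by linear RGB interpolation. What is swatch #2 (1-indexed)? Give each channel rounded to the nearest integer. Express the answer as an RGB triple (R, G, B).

With 5 swatches and endpoints inclusive, swatch 2 sits at t = (2 − 1)/(5 − 1) = 1/4 ≈ 0.25.
R = 24 + 0.25 × (112 − 24) = 46 → 46
G = 36 + 0.25 × (225 − 36) = 83.25 → 83
B = 143 + 0.25 × (131 − 143) = 140 → 140

(46, 83, 140)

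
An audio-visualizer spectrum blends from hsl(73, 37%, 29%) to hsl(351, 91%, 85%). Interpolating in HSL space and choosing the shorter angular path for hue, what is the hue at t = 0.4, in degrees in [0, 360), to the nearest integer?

Hue: 351 − 73 = 278°, but |278| > 180 so the shorter arc goes the other way: Δh = 278 − 360 = -82°.
H = 73 + 0.4 × (-82) = 40.2 → 40°

40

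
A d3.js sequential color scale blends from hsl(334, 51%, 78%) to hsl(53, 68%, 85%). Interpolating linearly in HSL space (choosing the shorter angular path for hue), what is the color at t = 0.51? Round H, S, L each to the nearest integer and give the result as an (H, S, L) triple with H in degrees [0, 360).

Hue: 53 − 334 = -281°, but |-281| > 180 so the shorter arc goes the other way: Δh = -281 + 360 = 79°.
H = 334 + 0.51 × (79) = 374.29 → 374 → 374 mod 360 = 14°
S = 51 + 0.51 × (68 − 51) = 59.67 → 60%
L = 78 + 0.51 × (85 − 78) = 81.57 → 82%

(14, 60, 82)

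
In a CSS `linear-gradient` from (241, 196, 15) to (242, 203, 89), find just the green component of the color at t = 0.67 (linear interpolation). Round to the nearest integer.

G = 196 + 0.67 × (203 − 196) = 200.69 → 201

201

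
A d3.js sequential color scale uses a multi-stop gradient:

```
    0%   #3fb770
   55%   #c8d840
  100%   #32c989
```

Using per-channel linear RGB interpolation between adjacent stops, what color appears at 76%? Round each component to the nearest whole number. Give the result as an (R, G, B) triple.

76% lies between the 55% and 100% stops, so the local fraction is t = (76 − 55)/(100 − 55) = 21/45 ≈ 0.4667.
#c8d840 → (200, 216, 64); #32c989 → (50, 201, 137).
R = 200 + 0.4667 × (50 − 200) = 129.995 → 130
G = 216 + 0.4667 × (201 − 216) = 209 → 209
B = 64 + 0.4667 × (137 − 64) = 98.069 → 98

(130, 209, 98)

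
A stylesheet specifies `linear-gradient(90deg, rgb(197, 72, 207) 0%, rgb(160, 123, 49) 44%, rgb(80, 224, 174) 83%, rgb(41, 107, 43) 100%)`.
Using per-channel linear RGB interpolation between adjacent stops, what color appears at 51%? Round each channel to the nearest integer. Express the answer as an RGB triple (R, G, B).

51% lies between the 44% and 83% stops, so the local fraction is t = (51 − 44)/(83 − 44) = 7/39 ≈ 0.1795.
R = 160 + 0.1795 × (80 − 160) = 145.64 → 146
G = 123 + 0.1795 × (224 − 123) = 141.13 → 141
B = 49 + 0.1795 × (174 − 49) = 71.438 → 71

(146, 141, 71)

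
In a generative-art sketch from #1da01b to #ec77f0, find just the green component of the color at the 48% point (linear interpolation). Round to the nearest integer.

140

G₁ = 160 (from #1da01b), G₂ = 119 (from #ec77f0).
G = 160 + 0.48 × (119 − 160) = 140.32 → 140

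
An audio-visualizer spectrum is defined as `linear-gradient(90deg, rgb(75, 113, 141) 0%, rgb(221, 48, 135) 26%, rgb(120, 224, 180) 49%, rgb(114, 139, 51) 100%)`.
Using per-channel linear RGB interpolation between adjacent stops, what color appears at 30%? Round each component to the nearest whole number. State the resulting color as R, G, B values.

(203, 79, 143)

30% lies between the 26% and 49% stops, so the local fraction is t = (30 − 26)/(49 − 26) = 4/23 ≈ 0.1739.
R = 221 + 0.1739 × (120 − 221) = 203.436 → 203
G = 48 + 0.1739 × (224 − 48) = 78.606 → 79
B = 135 + 0.1739 × (180 − 135) = 142.826 → 143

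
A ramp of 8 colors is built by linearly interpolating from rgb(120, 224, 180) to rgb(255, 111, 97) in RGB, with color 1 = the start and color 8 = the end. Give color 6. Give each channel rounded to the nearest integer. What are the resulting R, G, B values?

(216, 143, 121)

With 8 swatches and endpoints inclusive, swatch 6 sits at t = (6 − 1)/(8 − 1) = 5/7 ≈ 0.7143.
R = 120 + 0.7143 × (255 − 120) = 216.43 → 216
G = 224 + 0.7143 × (111 − 224) = 143.284 → 143
B = 180 + 0.7143 × (97 − 180) = 120.713 → 121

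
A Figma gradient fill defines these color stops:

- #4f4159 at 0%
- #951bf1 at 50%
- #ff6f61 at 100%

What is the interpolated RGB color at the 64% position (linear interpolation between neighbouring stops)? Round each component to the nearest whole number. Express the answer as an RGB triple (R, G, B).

(179, 51, 201)

64% lies between the 50% and 100% stops, so the local fraction is t = (64 − 50)/(100 − 50) = 14/50 ≈ 0.28.
#951bf1 → (149, 27, 241); #ff6f61 → (255, 111, 97).
R = 149 + 0.28 × (255 − 149) = 178.68 → 179
G = 27 + 0.28 × (111 − 27) = 50.52 → 51
B = 241 + 0.28 × (97 − 241) = 200.68 → 201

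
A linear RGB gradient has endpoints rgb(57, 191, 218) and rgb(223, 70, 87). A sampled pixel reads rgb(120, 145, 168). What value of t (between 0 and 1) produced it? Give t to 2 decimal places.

0.38

Invert the lerp on the R channel (largest span, 166): t = (120 − 57) / (223 − 57) = 63/166 = 0.37952.
Check on G: (145 − 191)/(70 − 191) = 0.3802 ✓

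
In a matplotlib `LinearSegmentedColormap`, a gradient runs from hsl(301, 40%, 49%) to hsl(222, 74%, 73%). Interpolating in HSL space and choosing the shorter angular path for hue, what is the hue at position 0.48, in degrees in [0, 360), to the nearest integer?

Hue arc: Δh = 222 − 301 = -79° (|Δh| ≤ 180, already the shorter path).
H = 301 + 0.48 × (-79) = 263.08 → 263°

263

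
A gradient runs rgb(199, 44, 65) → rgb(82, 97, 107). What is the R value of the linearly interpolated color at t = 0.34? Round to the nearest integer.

159

R = 199 + 0.34 × (82 − 199) = 159.22 → 159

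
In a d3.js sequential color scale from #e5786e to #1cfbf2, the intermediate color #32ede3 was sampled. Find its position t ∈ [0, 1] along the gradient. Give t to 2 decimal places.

0.89

Invert the lerp on the R channel (largest span, 201): t = (50 − 229) / (28 − 229) = -179/-201 = 0.89055.
Check on G: (237 − 120)/(251 − 120) = 0.8931 ✓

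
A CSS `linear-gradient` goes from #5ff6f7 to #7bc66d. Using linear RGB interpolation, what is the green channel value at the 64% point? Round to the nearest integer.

215

G₁ = 246 (from #5ff6f7), G₂ = 198 (from #7bc66d).
G = 246 + 0.64 × (198 − 246) = 215.28 → 215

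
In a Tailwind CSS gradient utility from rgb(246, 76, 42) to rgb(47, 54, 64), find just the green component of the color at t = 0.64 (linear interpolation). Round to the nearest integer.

G = 76 + 0.64 × (54 − 76) = 61.92 → 62

62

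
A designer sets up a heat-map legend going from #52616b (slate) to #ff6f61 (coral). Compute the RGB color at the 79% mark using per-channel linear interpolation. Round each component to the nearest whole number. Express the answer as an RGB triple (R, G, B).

#52616b → (82, 97, 107); #ff6f61 → (255, 111, 97).
79% corresponds to t = 0.79.
R = 82 + 0.79 × (255 − 82) = 82 + 0.79 × 173 = 218.67 → 219
G = 97 + 0.79 × (111 − 97) = 97 + 0.79 × 14 = 108.06 → 108
B = 107 + 0.79 × (97 − 107) = 107 + 0.79 × -10 = 99.1 → 99
So the blended color is (219, 108, 99), about #db6c63.

(219, 108, 99)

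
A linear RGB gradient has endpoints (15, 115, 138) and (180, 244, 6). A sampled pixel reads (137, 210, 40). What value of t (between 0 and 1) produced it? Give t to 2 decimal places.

0.74

Invert the lerp on the R channel (largest span, 165): t = (137 − 15) / (180 − 15) = 122/165 = 0.73939.
Check on G: (210 − 115)/(244 − 115) = 0.7364 ✓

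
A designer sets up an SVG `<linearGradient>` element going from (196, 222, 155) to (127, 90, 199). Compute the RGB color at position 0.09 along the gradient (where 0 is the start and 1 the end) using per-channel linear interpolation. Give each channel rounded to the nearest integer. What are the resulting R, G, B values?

(190, 210, 159)

R = 196 + 0.09 × (127 − 196) = 196 + 0.09 × -69 = 189.79 → 190
G = 222 + 0.09 × (90 − 222) = 222 + 0.09 × -132 = 210.12 → 210
B = 155 + 0.09 × (199 − 155) = 155 + 0.09 × 44 = 158.96 → 159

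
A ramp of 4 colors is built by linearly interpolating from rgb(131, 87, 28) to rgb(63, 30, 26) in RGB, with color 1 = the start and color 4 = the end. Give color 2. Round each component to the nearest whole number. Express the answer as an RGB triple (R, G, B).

With 4 swatches and endpoints inclusive, swatch 2 sits at t = (2 − 1)/(4 − 1) = 1/3 ≈ 0.3333.
R = 131 + 0.3333 × (63 − 131) = 108.336 → 108
G = 87 + 0.3333 × (30 − 87) = 68.002 → 68
B = 28 + 0.3333 × (26 − 28) = 27.333 → 27

(108, 68, 27)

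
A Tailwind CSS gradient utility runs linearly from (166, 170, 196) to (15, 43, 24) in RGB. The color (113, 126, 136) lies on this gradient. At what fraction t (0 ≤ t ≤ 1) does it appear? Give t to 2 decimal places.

Invert the lerp on the B channel (largest span, 172): t = (136 − 196) / (24 − 196) = -60/-172 = 0.34884.
Check on R: (113 − 166)/(15 − 166) = 0.351 ✓

0.35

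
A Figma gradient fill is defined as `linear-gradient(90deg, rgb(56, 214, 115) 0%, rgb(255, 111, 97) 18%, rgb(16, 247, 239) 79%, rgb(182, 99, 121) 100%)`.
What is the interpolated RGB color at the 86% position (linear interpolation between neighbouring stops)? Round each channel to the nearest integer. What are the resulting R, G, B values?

86% lies between the 79% and 100% stops, so the local fraction is t = (86 − 79)/(100 − 79) = 7/21 ≈ 0.3333.
R = 16 + 0.3333 × (182 − 16) = 71.328 → 71
G = 247 + 0.3333 × (99 − 247) = 197.672 → 198
B = 239 + 0.3333 × (121 − 239) = 199.671 → 200

(71, 198, 200)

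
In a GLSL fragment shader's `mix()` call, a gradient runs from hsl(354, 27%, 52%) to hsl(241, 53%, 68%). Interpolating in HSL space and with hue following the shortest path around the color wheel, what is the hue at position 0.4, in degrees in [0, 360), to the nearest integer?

Hue arc: Δh = 241 − 354 = -113° (|Δh| ≤ 180, already the shorter path).
H = 354 + 0.4 × (-113) = 308.8 → 309°

309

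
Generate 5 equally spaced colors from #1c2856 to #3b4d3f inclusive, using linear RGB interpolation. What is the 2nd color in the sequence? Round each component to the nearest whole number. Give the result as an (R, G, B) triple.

(36, 49, 80)

With 5 swatches and endpoints inclusive, swatch 2 sits at t = (2 − 1)/(5 − 1) = 1/4 ≈ 0.25.
#1c2856 → (28, 40, 86); #3b4d3f → (59, 77, 63).
R = 28 + 0.25 × (59 − 28) = 35.75 → 36
G = 40 + 0.25 × (77 − 40) = 49.25 → 49
B = 86 + 0.25 × (63 − 86) = 80.25 → 80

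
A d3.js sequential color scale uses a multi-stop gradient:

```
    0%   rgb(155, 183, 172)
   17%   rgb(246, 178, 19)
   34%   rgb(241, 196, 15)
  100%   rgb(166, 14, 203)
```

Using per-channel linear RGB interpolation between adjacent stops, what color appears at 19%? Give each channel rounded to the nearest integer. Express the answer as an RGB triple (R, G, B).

(245, 180, 19)

19% lies between the 17% and 34% stops, so the local fraction is t = (19 − 17)/(34 − 17) = 2/17 ≈ 0.1176.
R = 246 + 0.1176 × (241 − 246) = 245.412 → 245
G = 178 + 0.1176 × (196 − 178) = 180.117 → 180
B = 19 + 0.1176 × (15 − 19) = 18.53 → 19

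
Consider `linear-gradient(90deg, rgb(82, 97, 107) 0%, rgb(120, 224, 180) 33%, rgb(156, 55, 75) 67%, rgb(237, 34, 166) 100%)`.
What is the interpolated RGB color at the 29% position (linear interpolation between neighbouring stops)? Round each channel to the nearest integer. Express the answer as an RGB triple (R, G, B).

(115, 209, 171)

29% lies between the 0% and 33% stops, so the local fraction is t = (29 − 0)/(33 − 0) = 29/33 ≈ 0.8788.
R = 82 + 0.8788 × (120 − 82) = 115.394 → 115
G = 97 + 0.8788 × (224 − 97) = 208.608 → 209
B = 107 + 0.8788 × (180 − 107) = 171.152 → 171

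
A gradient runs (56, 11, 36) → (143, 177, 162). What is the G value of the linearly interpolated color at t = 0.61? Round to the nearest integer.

G = 11 + 0.61 × (177 − 11) = 112.26 → 112

112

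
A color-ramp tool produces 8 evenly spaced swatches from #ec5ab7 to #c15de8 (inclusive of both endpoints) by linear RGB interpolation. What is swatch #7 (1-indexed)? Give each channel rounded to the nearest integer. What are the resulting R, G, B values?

(199, 93, 225)

With 8 swatches and endpoints inclusive, swatch 7 sits at t = (7 − 1)/(8 − 1) = 6/7 ≈ 0.8571.
#ec5ab7 → (236, 90, 183); #c15de8 → (193, 93, 232).
R = 236 + 0.8571 × (193 − 236) = 199.145 → 199
G = 90 + 0.8571 × (93 − 90) = 92.571 → 93
B = 183 + 0.8571 × (232 − 183) = 224.998 → 225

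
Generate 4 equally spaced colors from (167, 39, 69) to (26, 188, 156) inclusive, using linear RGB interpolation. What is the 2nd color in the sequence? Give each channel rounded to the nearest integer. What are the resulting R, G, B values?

With 4 swatches and endpoints inclusive, swatch 2 sits at t = (2 − 1)/(4 − 1) = 1/3 ≈ 0.3333.
R = 167 + 0.3333 × (26 − 167) = 120.005 → 120
G = 39 + 0.3333 × (188 − 39) = 88.662 → 89
B = 69 + 0.3333 × (156 − 69) = 97.997 → 98

(120, 89, 98)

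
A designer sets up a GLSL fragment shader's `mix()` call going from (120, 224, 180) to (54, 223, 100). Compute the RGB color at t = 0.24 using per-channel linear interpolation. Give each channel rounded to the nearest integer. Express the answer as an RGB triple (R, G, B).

R = 120 + 0.24 × (54 − 120) = 120 + 0.24 × -66 = 104.16 → 104
G = 224 + 0.24 × (223 − 224) = 224 + 0.24 × -1 = 223.76 → 224
B = 180 + 0.24 × (100 − 180) = 180 + 0.24 × -80 = 160.8 → 161

(104, 224, 161)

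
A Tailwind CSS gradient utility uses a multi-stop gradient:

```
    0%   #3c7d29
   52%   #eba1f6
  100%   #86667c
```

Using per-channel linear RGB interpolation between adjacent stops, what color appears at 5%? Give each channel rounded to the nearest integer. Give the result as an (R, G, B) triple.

5% lies between the 0% and 52% stops, so the local fraction is t = (5 − 0)/(52 − 0) = 5/52 ≈ 0.0962.
#3c7d29 → (60, 125, 41); #eba1f6 → (235, 161, 246).
R = 60 + 0.0962 × (235 − 60) = 76.835 → 77
G = 125 + 0.0962 × (161 − 125) = 128.463 → 128
B = 41 + 0.0962 × (246 − 41) = 60.721 → 61

(77, 128, 61)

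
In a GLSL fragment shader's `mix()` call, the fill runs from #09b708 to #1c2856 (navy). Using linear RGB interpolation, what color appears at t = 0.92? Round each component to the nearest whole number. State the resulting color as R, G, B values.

(26, 51, 80)

#09b708 → (9, 183, 8); #1c2856 → (28, 40, 86).
R = 9 + 0.92 × (28 − 9) = 9 + 0.92 × 19 = 26.48 → 26
G = 183 + 0.92 × (40 − 183) = 183 + 0.92 × -143 = 51.44 → 51
B = 8 + 0.92 × (86 − 8) = 8 + 0.92 × 78 = 79.76 → 80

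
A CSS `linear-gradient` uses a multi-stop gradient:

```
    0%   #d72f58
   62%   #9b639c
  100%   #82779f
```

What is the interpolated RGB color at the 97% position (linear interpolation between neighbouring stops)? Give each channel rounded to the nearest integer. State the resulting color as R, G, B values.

(132, 117, 159)

97% lies between the 62% and 100% stops, so the local fraction is t = (97 − 62)/(100 − 62) = 35/38 ≈ 0.9211.
#9b639c → (155, 99, 156); #82779f → (130, 119, 159).
R = 155 + 0.9211 × (130 − 155) = 131.972 → 132
G = 99 + 0.9211 × (119 − 99) = 117.422 → 117
B = 156 + 0.9211 × (159 − 156) = 158.763 → 159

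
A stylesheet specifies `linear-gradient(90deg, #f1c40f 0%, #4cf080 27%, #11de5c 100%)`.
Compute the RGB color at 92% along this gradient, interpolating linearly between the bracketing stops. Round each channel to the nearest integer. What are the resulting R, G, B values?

92% lies between the 27% and 100% stops, so the local fraction is t = (92 − 27)/(100 − 27) = 65/73 ≈ 0.8904.
#4cf080 → (76, 240, 128); #11de5c → (17, 222, 92).
R = 76 + 0.8904 × (17 − 76) = 23.466 → 23
G = 240 + 0.8904 × (222 − 240) = 223.973 → 224
B = 128 + 0.8904 × (92 − 128) = 95.946 → 96

(23, 224, 96)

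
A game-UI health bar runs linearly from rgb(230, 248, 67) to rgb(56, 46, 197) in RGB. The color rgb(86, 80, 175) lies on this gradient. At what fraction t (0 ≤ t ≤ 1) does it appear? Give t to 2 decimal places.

0.83

Invert the lerp on the G channel (largest span, 202): t = (80 − 248) / (46 − 248) = -168/-202 = 0.83168.
Check on R: (86 − 230)/(56 − 230) = 0.8276 ✓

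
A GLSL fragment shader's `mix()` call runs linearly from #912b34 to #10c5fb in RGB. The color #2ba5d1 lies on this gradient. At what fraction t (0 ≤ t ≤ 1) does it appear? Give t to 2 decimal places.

Invert the lerp on the B channel (largest span, 199): t = (209 − 52) / (251 − 52) = 157/199 = 0.78894.
Check on R: (43 − 145)/(16 − 145) = 0.7907 ✓

0.79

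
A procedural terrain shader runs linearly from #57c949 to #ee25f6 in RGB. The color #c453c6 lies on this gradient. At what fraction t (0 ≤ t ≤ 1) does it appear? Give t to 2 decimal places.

0.72

Invert the lerp on the B channel (largest span, 173): t = (198 − 73) / (246 − 73) = 125/173 = 0.72254.
Check on R: (196 − 87)/(238 − 87) = 0.7219 ✓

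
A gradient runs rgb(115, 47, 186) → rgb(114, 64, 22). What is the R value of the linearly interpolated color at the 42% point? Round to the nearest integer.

115

R = 115 + 0.42 × (114 − 115) = 114.58 → 115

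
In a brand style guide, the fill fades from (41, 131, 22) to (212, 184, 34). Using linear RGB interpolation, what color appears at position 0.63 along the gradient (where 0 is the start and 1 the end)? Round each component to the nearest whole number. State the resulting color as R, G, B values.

(149, 164, 30)

R = 41 + 0.63 × (212 − 41) = 41 + 0.63 × 171 = 148.73 → 149
G = 131 + 0.63 × (184 − 131) = 131 + 0.63 × 53 = 164.39 → 164
B = 22 + 0.63 × (34 − 22) = 22 + 0.63 × 12 = 29.56 → 30
So the blended color is (149, 164, 30), about #95a41e.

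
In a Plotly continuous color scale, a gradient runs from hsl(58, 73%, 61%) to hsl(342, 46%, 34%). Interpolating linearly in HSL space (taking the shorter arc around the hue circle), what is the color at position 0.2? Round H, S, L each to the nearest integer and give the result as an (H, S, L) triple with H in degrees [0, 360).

(43, 68, 56)

Hue: 342 − 58 = 284°, but |284| > 180 so the shorter arc goes the other way: Δh = 284 − 360 = -76°.
H = 58 + 0.2 × (-76) = 42.8 → 43°
S = 73 + 0.2 × (46 − 73) = 67.6 → 68%
L = 61 + 0.2 × (34 − 61) = 55.6 → 56%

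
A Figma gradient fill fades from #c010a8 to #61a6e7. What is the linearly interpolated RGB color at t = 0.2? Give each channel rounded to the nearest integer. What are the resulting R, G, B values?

(173, 46, 181)

#c010a8 → (192, 16, 168); #61a6e7 → (97, 166, 231).
R = 192 + 0.2 × (97 − 192) = 192 + 0.2 × -95 = 173 → 173
G = 16 + 0.2 × (166 − 16) = 16 + 0.2 × 150 = 46 → 46
B = 168 + 0.2 × (231 − 168) = 168 + 0.2 × 63 = 180.6 → 181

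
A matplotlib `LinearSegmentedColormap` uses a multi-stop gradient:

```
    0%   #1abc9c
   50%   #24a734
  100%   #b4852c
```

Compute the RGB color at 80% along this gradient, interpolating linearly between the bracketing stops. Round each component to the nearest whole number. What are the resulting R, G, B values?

80% lies between the 50% and 100% stops, so the local fraction is t = (80 − 50)/(100 − 50) = 30/50 ≈ 0.6.
#24a734 → (36, 167, 52); #b4852c → (180, 133, 44).
R = 36 + 0.6 × (180 − 36) = 122.4 → 122
G = 167 + 0.6 × (133 − 167) = 146.6 → 147
B = 52 + 0.6 × (44 − 52) = 47.2 → 47

(122, 147, 47)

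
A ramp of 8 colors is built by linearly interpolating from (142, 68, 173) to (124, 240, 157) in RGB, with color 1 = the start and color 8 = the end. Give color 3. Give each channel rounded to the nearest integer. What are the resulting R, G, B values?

(137, 117, 168)

With 8 swatches and endpoints inclusive, swatch 3 sits at t = (3 − 1)/(8 − 1) = 2/7 ≈ 0.2857.
R = 142 + 0.2857 × (124 − 142) = 136.857 → 137
G = 68 + 0.2857 × (240 − 68) = 117.14 → 117
B = 173 + 0.2857 × (157 − 173) = 168.429 → 168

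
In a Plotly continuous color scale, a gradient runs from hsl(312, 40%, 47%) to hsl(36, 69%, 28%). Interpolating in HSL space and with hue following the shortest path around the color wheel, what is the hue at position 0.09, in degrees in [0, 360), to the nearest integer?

320

Hue: 36 − 312 = -276°, but |-276| > 180 so the shorter arc goes the other way: Δh = -276 + 360 = 84°.
H = 312 + 0.09 × (84) = 319.56 → 320°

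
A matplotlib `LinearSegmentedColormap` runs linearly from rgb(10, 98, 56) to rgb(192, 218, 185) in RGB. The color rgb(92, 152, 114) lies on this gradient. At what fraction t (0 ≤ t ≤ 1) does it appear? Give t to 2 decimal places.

Invert the lerp on the R channel (largest span, 182): t = (92 − 10) / (192 − 10) = 82/182 = 0.45055.
Check on G: (152 − 98)/(218 − 98) = 0.45 ✓

0.45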